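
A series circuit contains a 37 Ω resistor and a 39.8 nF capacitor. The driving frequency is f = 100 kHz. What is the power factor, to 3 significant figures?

ω = 2πf = 628300 rad/s
X_C = 1/(ωC) = 40.0 Ω
Z = 37.0 − j40.0 Ω
|Z| = √(37.0² + 40.0²) = 54.5 Ω
∠Z = arctan(-40.0/37.0) = -47.2°
cos φ = cos(-47.2°) = 0.679

0.679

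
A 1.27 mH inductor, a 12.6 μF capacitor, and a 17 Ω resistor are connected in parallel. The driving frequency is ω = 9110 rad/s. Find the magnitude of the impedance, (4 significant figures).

15.31 Ω

X_L = ωL = 11.57 Ω
X_C = 1/(ωC) = 8.712 Ω
Parallel: admittances add. Y = 1/R + 1/(jωL) + jωC
Y = (0.05882 + j0.02835) S
|Y| = 0.06530 S → |Z| = 1/|Y| = 15.31 Ω, ∠Z = −∠Y = -25.73°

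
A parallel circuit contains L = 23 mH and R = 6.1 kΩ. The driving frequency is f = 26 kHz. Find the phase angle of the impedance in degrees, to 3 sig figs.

58.4°

ω = 2πf = 163400 rad/s
X_L = ωL = 3760 Ω
Parallel: admittances add. Y = 1/R + 1/(jωL)
Y = (0.000164 − j0.000266) S
|Y| = 0.000313 S → |Z| = 1/|Y| = 3200 Ω, ∠Z = −∠Y = 58.4°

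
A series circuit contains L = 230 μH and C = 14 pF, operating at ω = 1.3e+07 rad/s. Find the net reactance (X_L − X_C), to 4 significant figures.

-2505 Ω

X_L = ωL = 2990 Ω
X_C = 1/(ωC) = 5495 Ω
X = 2990 − 5495 = -2505 Ω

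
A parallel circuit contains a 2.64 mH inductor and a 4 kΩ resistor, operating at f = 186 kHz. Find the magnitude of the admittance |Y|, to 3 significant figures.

409 μS

ω = 2πf = 1.169e+06 rad/s
X_L = ωL = 3090 Ω
Parallel: admittances add. Y = 1/R + 1/(jωL)
Y = (0.000250 − j0.000324) S
|Y| = 0.000409 S → |Z| = 1/|Y| = 2440 Ω, ∠Z = −∠Y = 52.4°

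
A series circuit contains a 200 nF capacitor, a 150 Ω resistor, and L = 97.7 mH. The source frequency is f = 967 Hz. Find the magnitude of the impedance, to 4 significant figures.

274.0 Ω

ω = 2πf = 6076 rad/s
X_L = ωL = 593.6 Ω
X_C = 1/(ωC) = 822.9 Ω
Net reactance X = X_L − X_C = -229.3 Ω
Z = 150.0 − j229.3 Ω
|Z| = √(150.0² + 229.3²) = 274.0 Ω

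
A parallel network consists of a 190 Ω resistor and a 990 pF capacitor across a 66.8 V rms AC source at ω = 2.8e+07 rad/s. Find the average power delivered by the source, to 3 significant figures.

X_C = 1/(ωC) = 36.1 Ω
Parallel: admittances add. Y = 1/R + jωC
Y = (0.00526 + j0.0277) S
|Y| = 0.0282 S → |Z| = 1/|Y| = 35.4 Ω, ∠Z = −∠Y = -79.2°
I = V/|Z| = 1.88 A
P = VI cos φ = 66.8 × 1.88 × cos(-79.2°) = 23.5 W

23.5 W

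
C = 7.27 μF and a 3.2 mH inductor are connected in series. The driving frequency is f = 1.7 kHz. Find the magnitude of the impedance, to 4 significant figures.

ω = 2πf = 10680 rad/s
X_L = ωL = 34.18 Ω
X_C = 1/(ωC) = 12.88 Ω
Net reactance X = X_L − X_C = 21.30 Ω
Z = j21.30 Ω
|Z| = √(0² + 21.30²) = 21.30 Ω

21.30 Ω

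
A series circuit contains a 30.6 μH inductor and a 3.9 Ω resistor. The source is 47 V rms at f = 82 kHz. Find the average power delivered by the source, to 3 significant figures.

32.7 W

ω = 2πf = 515200 rad/s
X_L = ωL = 15.8 Ω
Z = 3.90 + j15.8 Ω
|Z| = √(3.90² + 15.8²) = 16.2 Ω
∠Z = arctan(15.8/3.90) = 76.1°
I = V/|Z| = 2.89 A
P = VI cos φ = 47 × 2.89 × cos(76.1°) = 32.7 W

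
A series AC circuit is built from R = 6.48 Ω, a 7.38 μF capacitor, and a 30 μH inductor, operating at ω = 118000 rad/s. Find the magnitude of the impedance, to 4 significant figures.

6.907 Ω

X_L = ωL = 3.540 Ω
X_C = 1/(ωC) = 1.148 Ω
Net reactance X = X_L − X_C = 2.392 Ω
Z = 6.480 + j2.392 Ω
|Z| = √(6.480² + 2.392²) = 6.907 Ω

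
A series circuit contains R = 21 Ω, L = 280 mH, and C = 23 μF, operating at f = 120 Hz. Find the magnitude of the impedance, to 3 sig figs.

ω = 2πf = 754.0 rad/s
X_L = ωL = 211 Ω
X_C = 1/(ωC) = 57.7 Ω
Net reactance X = X_L − X_C = 153 Ω
Z = 21.0 + j153 Ω
|Z| = √(21.0² + 153²) = 155 Ω

155 Ω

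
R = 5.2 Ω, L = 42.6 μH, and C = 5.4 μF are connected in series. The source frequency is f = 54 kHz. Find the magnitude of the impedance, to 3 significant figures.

14.8 Ω

ω = 2πf = 339300 rad/s
X_L = ωL = 14.5 Ω
X_C = 1/(ωC) = 0.546 Ω
Net reactance X = X_L − X_C = 13.9 Ω
Z = 5.20 + j13.9 Ω
|Z| = √(5.20² + 13.9²) = 14.8 Ω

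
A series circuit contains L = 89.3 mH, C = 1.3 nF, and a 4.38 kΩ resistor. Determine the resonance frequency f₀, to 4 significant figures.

14.77 kHz

ω₀ = 1/√(LC) = 1/√(0.0893 × 1.3e-09) = 92810 rad/s
f₀ = ω₀/(2π) = 14.77 kHz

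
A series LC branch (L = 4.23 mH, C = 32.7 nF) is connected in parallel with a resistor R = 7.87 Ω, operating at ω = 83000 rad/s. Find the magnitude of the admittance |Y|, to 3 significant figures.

140 mS

X_L = ωL = 351 Ω
X_C = 1/(ωC) = 368 Ω
Branch 1: Z₁ = R = 7.87 Ω
Branch 2 (series LC): Z₂ = j(X_L − X_C) = −j17.4 Ω
Parallel: Z = Z₁Z₂/(Z₁+Z₂), |Z| = 7.17 Ω, ∠Z = -24.4°
|Y| = 1/|Z| = 140 mS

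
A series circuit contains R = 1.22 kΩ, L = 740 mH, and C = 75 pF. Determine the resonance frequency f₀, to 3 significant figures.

ω₀ = 1/√(LC) = 1/√(0.74 × 7.5e-11) = 134200 rad/s
f₀ = ω₀/(2π) = 21.4 kHz

21.4 kHz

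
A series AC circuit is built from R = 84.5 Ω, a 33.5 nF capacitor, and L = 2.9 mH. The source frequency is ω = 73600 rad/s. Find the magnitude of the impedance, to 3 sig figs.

X_L = ωL = 213 Ω
X_C = 1/(ωC) = 406 Ω
Net reactance X = X_L − X_C = -192 Ω
Z = 84.5 − j192 Ω
|Z| = √(84.5² + 192²) = 210 Ω

210 Ω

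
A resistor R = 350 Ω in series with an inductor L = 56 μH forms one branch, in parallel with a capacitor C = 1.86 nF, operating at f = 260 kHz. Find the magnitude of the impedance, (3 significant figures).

281 Ω

ω = 2πf = 1.634e+06 rad/s
X_L = ωL = 91.5 Ω
X_C = 1/(ωC) = 329 Ω
Branch 1 (R+jX_L): Z₁ = 350 + j91.5 Ω, |Z₁| = 362 Ω
Branch 2 (−jX_C): Z₂ = −j329 Ω
Parallel: Z = Z₁Z₂/(Z₁+Z₂), |Z| = 281 Ω, ∠Z = -41.2°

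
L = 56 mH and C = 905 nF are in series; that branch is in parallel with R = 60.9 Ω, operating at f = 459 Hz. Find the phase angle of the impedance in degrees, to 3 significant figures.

ω = 2πf = 2884 rad/s
X_L = ωL = 162 Ω
X_C = 1/(ωC) = 383 Ω
Branch 1: Z₁ = R = 60.9 Ω
Branch 2 (series LC): Z₂ = j(X_L − X_C) = −j222 Ω
Parallel: Z = Z₁Z₂/(Z₁+Z₂), |Z| = 58.7 Ω, ∠Z = -15.4°

-15.4°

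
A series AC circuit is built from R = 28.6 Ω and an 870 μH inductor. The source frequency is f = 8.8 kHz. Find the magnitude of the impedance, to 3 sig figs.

ω = 2πf = 55290 rad/s
X_L = ωL = 48.1 Ω
Z = 28.6 + j48.1 Ω
|Z| = √(28.6² + 48.1²) = 56.0 Ω

56.0 Ω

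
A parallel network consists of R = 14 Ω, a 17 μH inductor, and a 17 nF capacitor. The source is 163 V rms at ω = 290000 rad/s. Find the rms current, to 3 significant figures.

34.3 A

X_L = ωL = 4.93 Ω
X_C = 1/(ωC) = 203 Ω
Parallel: admittances add. Y = 1/R + 1/(jωL) + jωC
Y = (0.0714 − j0.198) S
|Y| = 0.210 S → |Z| = 1/|Y| = 4.75 Ω, ∠Z = −∠Y = 70.2°
I = V/|Z| = 163/4.75 = 34.3 A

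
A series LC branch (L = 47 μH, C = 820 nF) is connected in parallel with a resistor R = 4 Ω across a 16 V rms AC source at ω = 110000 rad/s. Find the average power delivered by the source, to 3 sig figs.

64.0 W

X_L = ωL = 5.17 Ω
X_C = 1/(ωC) = 11.1 Ω
Branch 1: Z₁ = R = 4.00 Ω
Branch 2 (series LC): Z₂ = j(X_L − X_C) = −j5.92 Ω
Parallel: Z = Z₁Z₂/(Z₁+Z₂), |Z| = 3.31 Ω, ∠Z = -34.1°
I = V/|Z| = 4.83 A
P = VI cos φ = 16 × 4.83 × cos(-34.1°) = 64.0 W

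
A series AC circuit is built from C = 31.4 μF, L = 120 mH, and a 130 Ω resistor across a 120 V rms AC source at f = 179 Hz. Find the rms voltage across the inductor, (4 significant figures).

96.32 V

ω = 2πf = 1125 rad/s
X_L = ωL = 135.0 Ω
X_C = 1/(ωC) = 28.32 Ω
Net reactance X = X_L − X_C = 106.6 Ω
Z = 130.0 + j106.6 Ω
|Z| = √(130.0² + 106.6²) = 168.1 Ω
I = V/|Z| = 713.7 mA
V_L = I·|Z_L| = 0.7137 × 135.0 = 96.32 V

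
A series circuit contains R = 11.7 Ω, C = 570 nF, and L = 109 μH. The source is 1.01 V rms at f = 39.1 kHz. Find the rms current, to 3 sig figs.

ω = 2πf = 245700 rad/s
X_L = ωL = 26.8 Ω
X_C = 1/(ωC) = 7.14 Ω
Net reactance X = X_L − X_C = 19.6 Ω
Z = 11.7 + j19.6 Ω
|Z| = √(11.7² + 19.6²) = 22.9 Ω
I = V/|Z| = 1.01/22.9 = 44.2 mA

44.2 mA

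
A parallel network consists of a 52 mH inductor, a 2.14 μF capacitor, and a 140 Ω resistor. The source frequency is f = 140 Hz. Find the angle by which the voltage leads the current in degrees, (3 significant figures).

ω = 2πf = 879.6 rad/s
X_L = ωL = 45.7 Ω
X_C = 1/(ωC) = 531 Ω
Parallel: admittances add. Y = 1/R + 1/(jωL) + jωC
Y = (0.00714 − j0.0200) S
|Y| = 0.0212 S → |Z| = 1/|Y| = 47.1 Ω, ∠Z = −∠Y = 70.3°

70.3°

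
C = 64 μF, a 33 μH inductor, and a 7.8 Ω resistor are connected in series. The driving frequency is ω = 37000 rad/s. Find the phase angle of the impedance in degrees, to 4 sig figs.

X_L = ωL = 1.221 Ω
X_C = 1/(ωC) = 0.4223 Ω
Net reactance X = X_L − X_C = 0.7987 Ω
Z = 7.800 + j0.7987 Ω
|Z| = √(7.800² + 0.7987²) = 7.841 Ω
∠Z = arctan(0.7987/7.800) = 5.847°

5.847°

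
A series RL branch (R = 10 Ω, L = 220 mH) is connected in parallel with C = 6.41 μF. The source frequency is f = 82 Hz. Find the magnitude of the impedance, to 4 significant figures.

181.6 Ω

ω = 2πf = 515.2 rad/s
X_L = ωL = 113.3 Ω
X_C = 1/(ωC) = 302.8 Ω
Branch 1 (R+jX_L): Z₁ = 10.00 + j113.3 Ω, |Z₁| = 113.8 Ω
Branch 2 (−jX_C): Z₂ = −j302.8 Ω
Parallel: Z = Z₁Z₂/(Z₁+Z₂), |Z| = 181.6 Ω, ∠Z = 81.94°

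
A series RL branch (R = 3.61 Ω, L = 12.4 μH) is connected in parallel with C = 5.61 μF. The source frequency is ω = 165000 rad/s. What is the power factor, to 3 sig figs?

0.252

X_L = ωL = 2.05 Ω
X_C = 1/(ωC) = 1.08 Ω
Branch 1 (R+jX_L): Z₁ = 3.61 + j2.05 Ω, |Z₁| = 4.15 Ω
Branch 2 (−jX_C): Z₂ = −j1.08 Ω
Parallel: Z = Z₁Z₂/(Z₁+Z₂), |Z| = 1.20 Ω, ∠Z = -75.4°
cos φ = cos(-75.4°) = 0.252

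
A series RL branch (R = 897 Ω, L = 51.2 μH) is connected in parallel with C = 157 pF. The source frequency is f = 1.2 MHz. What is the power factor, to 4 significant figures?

0.7702

ω = 2πf = 7.54e+06 rad/s
X_L = ωL = 386.0 Ω
X_C = 1/(ωC) = 844.8 Ω
Branch 1 (R+jX_L): Z₁ = 897.0 + j386.0 Ω, |Z₁| = 976.5 Ω
Branch 2 (−jX_C): Z₂ = −j844.8 Ω
Parallel: Z = Z₁Z₂/(Z₁+Z₂), |Z| = 818.8 Ω, ∠Z = -39.63°
cos φ = cos(-39.63°) = 0.7702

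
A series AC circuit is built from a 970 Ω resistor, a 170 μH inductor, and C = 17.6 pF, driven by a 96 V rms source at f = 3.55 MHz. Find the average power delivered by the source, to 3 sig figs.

3.59 W

ω = 2πf = 2.231e+07 rad/s
X_L = ωL = 3790 Ω
X_C = 1/(ωC) = 2550 Ω
Net reactance X = X_L − X_C = 1240 Ω
Z = 970 + j1240 Ω
|Z| = √(970² + 1240²) = 1580 Ω
∠Z = arctan(1240/970) = 52.1°
I = V/|Z| = 60.8 mA
P = VI cos φ = 96 × 0.0608 × cos(52.1°) = 3.59 W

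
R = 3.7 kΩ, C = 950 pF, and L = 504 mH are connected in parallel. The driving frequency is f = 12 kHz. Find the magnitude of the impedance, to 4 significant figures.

3649 Ω

ω = 2πf = 75400 rad/s
X_L = ωL = 38000 Ω
X_C = 1/(ωC) = 13960 Ω
Parallel: admittances add. Y = 1/R + 1/(jωL) + jωC
Y = (0.0002703 + j4.531e-05) S
|Y| = 0.0002740 S → |Z| = 1/|Y| = 3649 Ω, ∠Z = −∠Y = -9.518°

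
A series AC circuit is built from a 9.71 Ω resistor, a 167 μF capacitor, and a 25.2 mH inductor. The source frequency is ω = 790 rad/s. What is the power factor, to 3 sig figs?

0.619

X_L = ωL = 19.9 Ω
X_C = 1/(ωC) = 7.58 Ω
Net reactance X = X_L − X_C = 12.3 Ω
Z = 9.71 + j12.3 Ω
|Z| = √(9.71² + 12.3²) = 15.7 Ω
∠Z = arctan(12.3/9.71) = 51.8°
cos φ = cos(51.8°) = 0.619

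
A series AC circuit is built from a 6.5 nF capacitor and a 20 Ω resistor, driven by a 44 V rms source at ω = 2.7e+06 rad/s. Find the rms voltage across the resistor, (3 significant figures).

X_C = 1/(ωC) = 57.0 Ω
Z = 20.0 − j57.0 Ω
|Z| = √(20.0² + 57.0²) = 60.4 Ω
I = V/|Z| = 729 mA
V_R = I·|Z_R| = 0.729 × 20.0 = 14.6 V

14.6 V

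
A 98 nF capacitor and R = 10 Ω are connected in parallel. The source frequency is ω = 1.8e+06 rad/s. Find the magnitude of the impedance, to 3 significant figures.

X_C = 1/(ωC) = 5.67 Ω
Parallel: admittances add. Y = 1/R + jωC
Y = (0.100 + j0.176) S
|Y| = 0.203 S → |Z| = 1/|Y| = 4.93 Ω, ∠Z = −∠Y = -60.5°

4.93 Ω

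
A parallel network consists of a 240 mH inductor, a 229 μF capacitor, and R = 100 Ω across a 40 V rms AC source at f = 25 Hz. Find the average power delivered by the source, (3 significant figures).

ω = 2πf = 157.1 rad/s
X_L = ωL = 37.7 Ω
X_C = 1/(ωC) = 27.8 Ω
Parallel: admittances add. Y = 1/R + 1/(jωL) + jωC
Y = (0.0100 + j0.00945) S
|Y| = 0.0138 S → |Z| = 1/|Y| = 72.7 Ω, ∠Z = −∠Y = -43.4°
I = V/|Z| = 550 mA
P = VI cos φ = 40 × 0.550 × cos(-43.4°) = 16.0 W

16.0 W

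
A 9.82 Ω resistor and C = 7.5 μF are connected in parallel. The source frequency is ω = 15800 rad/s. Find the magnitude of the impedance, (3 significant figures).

6.40 Ω

X_C = 1/(ωC) = 8.44 Ω
Parallel: admittances add. Y = 1/R + jωC
Y = (0.102 + j0.119) S
|Y| = 0.156 S → |Z| = 1/|Y| = 6.40 Ω, ∠Z = −∠Y = -49.3°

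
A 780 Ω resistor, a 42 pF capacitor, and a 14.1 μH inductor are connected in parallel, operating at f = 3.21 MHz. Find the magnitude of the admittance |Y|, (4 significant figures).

2.961 mS

ω = 2πf = 2.017e+07 rad/s
X_L = ωL = 284.4 Ω
X_C = 1/(ωC) = 1180 Ω
Parallel: admittances add. Y = 1/R + 1/(jωL) + jωC
Y = (0.001282 − j0.002669) S
|Y| = 0.002961 S → |Z| = 1/|Y| = 337.7 Ω, ∠Z = −∠Y = 64.35°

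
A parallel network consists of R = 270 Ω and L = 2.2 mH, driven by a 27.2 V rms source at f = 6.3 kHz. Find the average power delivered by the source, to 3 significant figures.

ω = 2πf = 39580 rad/s
X_L = ωL = 87.1 Ω
Parallel: admittances add. Y = 1/R + 1/(jωL)
Y = (0.00370 − j0.0115) S
|Y| = 0.0121 S → |Z| = 1/|Y| = 82.9 Ω, ∠Z = −∠Y = 72.1°
I = V/|Z| = 328 mA
P = VI cos φ = 27.2 × 0.328 × cos(72.1°) = 2.74 W

2.74 W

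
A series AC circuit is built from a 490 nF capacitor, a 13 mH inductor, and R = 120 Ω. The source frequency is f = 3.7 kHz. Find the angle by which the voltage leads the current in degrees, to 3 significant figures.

ω = 2πf = 23250 rad/s
X_L = ωL = 302 Ω
X_C = 1/(ωC) = 87.8 Ω
Net reactance X = X_L − X_C = 214 Ω
Z = 120 + j214 Ω
|Z| = √(120² + 214²) = 246 Ω
∠Z = arctan(214/120) = 60.8°

60.8°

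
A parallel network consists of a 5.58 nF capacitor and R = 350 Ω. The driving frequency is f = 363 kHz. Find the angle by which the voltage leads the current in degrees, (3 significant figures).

ω = 2πf = 2.281e+06 rad/s
X_C = 1/(ωC) = 78.6 Ω
Parallel: admittances add. Y = 1/R + jωC
Y = (0.00286 + j0.0127) S
|Y| = 0.0130 S → |Z| = 1/|Y| = 76.7 Ω, ∠Z = −∠Y = -77.3°

-77.3°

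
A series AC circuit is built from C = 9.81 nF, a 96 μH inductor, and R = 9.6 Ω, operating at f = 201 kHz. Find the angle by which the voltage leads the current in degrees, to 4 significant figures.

ω = 2πf = 1.263e+06 rad/s
X_L = ωL = 121.2 Ω
X_C = 1/(ωC) = 80.72 Ω
Net reactance X = X_L − X_C = 40.53 Ω
Z = 9.600 + j40.53 Ω
|Z| = √(9.600² + 40.53²) = 41.65 Ω
∠Z = arctan(40.53/9.600) = 76.67°

76.67°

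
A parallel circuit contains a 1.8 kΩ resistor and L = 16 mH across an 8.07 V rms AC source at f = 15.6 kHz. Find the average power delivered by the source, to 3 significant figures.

ω = 2πf = 98020 rad/s
X_L = ωL = 1570 Ω
Parallel: admittances add. Y = 1/R + 1/(jωL)
Y = (0.000556 − j0.000638) S
|Y| = 0.000846 S → |Z| = 1/|Y| = 1180 Ω, ∠Z = −∠Y = 48.9°
I = V/|Z| = 6.82 mA
P = VI cos φ = 8.07 × 0.00682 × cos(48.9°) = 36.2 mW

36.2 mW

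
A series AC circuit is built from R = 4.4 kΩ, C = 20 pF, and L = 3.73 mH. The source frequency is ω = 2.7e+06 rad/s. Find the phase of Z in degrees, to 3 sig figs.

X_L = ωL = 10100 Ω
X_C = 1/(ωC) = 18500 Ω
Net reactance X = X_L − X_C = -8450 Ω
Z = 4400 − j8450 Ω
|Z| = √(4400² + 8450²) = 9520 Ω
∠Z = arctan(-8450/4400) = -62.5°

-62.5°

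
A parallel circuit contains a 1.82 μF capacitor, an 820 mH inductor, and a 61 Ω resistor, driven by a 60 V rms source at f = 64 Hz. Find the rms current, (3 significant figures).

993 mA

ω = 2πf = 402.1 rad/s
X_L = ωL = 330 Ω
X_C = 1/(ωC) = 1370 Ω
Parallel: admittances add. Y = 1/R + 1/(jωL) + jωC
Y = (0.0164 − j0.00230) S
|Y| = 0.0166 S → |Z| = 1/|Y| = 60.4 Ω, ∠Z = −∠Y = 7.99°
I = V/|Z| = 60/60.4 = 993 mA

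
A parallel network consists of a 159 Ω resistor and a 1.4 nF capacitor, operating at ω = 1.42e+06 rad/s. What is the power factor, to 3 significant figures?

X_C = 1/(ωC) = 503 Ω
Parallel: admittances add. Y = 1/R + jωC
Y = (0.00629 + j0.00199) S
|Y| = 0.00660 S → |Z| = 1/|Y| = 152 Ω, ∠Z = −∠Y = -17.5°
cos φ = cos(-17.5°) = 0.953

0.953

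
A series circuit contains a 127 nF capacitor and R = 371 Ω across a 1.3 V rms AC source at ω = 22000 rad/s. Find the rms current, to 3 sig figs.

X_C = 1/(ωC) = 358 Ω
Z = 371 − j358 Ω
|Z| = √(371² + 358²) = 516 Ω
I = V/|Z| = 1.3/516 = 2.52 mA

2.52 mA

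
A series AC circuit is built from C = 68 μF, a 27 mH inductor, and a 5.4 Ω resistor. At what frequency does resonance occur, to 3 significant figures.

ω₀ = 1/√(LC) = 1/√(0.027 × 6.8e-05) = 738.0 rad/s
f₀ = ω₀/(2π) = 117 Hz

117 Hz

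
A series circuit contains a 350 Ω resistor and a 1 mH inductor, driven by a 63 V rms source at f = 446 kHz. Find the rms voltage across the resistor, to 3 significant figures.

ω = 2πf = 2.802e+06 rad/s
X_L = ωL = 2800 Ω
Z = 350 + j2800 Ω
|Z| = √(350² + 2800²) = 2820 Ω
I = V/|Z| = 22.3 mA
V_R = I·|Z_R| = 0.0223 × 350 = 7.81 V

7.81 V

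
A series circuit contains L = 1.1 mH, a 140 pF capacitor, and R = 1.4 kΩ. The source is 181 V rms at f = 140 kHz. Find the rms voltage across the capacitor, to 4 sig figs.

ω = 2πf = 879600 rad/s
X_L = ωL = 967.6 Ω
X_C = 1/(ωC) = 8120 Ω
Net reactance X = X_L − X_C = -7153 Ω
Z = 1400 − j7153 Ω
|Z| = √(1400² + 7153²) = 7288 Ω
I = V/|Z| = 24.83 mA
V_C = I·|Z_C| = 0.02483 × 8120 = 201.7 V

201.7 V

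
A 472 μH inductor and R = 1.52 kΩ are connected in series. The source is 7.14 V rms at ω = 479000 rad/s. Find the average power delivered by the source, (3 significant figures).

32.8 mW

X_L = ωL = 226 Ω
Z = 1520 + j226 Ω
|Z| = √(1520² + 226²) = 1540 Ω
∠Z = arctan(226/1520) = 8.46°
I = V/|Z| = 4.65 mA
P = VI cos φ = 7.14 × 0.00465 × cos(8.46°) = 32.8 mW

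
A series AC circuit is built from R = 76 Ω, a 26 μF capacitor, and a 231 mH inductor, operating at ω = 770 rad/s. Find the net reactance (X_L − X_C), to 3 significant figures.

X_L = ωL = 178 Ω
X_C = 1/(ωC) = 50.0 Ω
X = 178 − 50.0 = 128 Ω

128 Ω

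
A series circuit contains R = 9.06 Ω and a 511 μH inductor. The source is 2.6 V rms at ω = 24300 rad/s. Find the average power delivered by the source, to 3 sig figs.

X_L = ωL = 12.4 Ω
Z = 9.06 + j12.4 Ω
|Z| = √(9.06² + 12.4²) = 15.4 Ω
∠Z = arctan(12.4/9.06) = 53.9°
I = V/|Z| = 169 mA
P = VI cos φ = 2.6 × 0.169 × cos(53.9°) = 259 mW

259 mW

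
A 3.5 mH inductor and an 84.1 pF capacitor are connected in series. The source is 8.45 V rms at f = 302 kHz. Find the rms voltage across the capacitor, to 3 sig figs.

ω = 2πf = 1.898e+06 rad/s
X_L = ωL = 6640 Ω
X_C = 1/(ωC) = 6270 Ω
Net reactance X = X_L − X_C = 375 Ω
Z = j375 Ω
|Z| = √(0² + 375²) = 375 Ω
I = V/|Z| = 22.5 mA
V_C = I·|Z_C| = 0.0225 × 6270 = 141 V

141 V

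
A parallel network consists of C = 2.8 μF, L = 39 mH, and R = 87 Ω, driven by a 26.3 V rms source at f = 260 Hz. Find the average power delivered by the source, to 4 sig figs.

7.950 W

ω = 2πf = 1634 rad/s
X_L = ωL = 63.71 Ω
X_C = 1/(ωC) = 218.6 Ω
Parallel: admittances add. Y = 1/R + 1/(jωL) + jωC
Y = (0.01149 − j0.01112) S
|Y| = 0.01599 S → |Z| = 1/|Y| = 62.52 Ω, ∠Z = −∠Y = 44.06°
I = V/|Z| = 420.6 mA
P = VI cos φ = 26.3 × 0.4206 × cos(44.06°) = 7.950 W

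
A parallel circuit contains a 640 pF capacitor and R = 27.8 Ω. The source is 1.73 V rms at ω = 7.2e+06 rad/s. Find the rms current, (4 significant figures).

62.74 mA

X_C = 1/(ωC) = 217.0 Ω
Parallel: admittances add. Y = 1/R + jωC
Y = (0.03597 + j0.004608) S
|Y| = 0.03627 S → |Z| = 1/|Y| = 27.57 Ω, ∠Z = −∠Y = -7.300°
I = V/|Z| = 1.73/27.57 = 62.74 mA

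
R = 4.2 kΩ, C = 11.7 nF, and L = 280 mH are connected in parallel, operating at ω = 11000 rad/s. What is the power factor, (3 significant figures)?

0.772

X_L = ωL = 3080 Ω
X_C = 1/(ωC) = 7770 Ω
Parallel: admittances add. Y = 1/R + 1/(jωL) + jωC
Y = (0.000238 − j0.000196) S
|Y| = 0.000308 S → |Z| = 1/|Y| = 3240 Ω, ∠Z = −∠Y = 39.5°
cos φ = cos(39.5°) = 0.772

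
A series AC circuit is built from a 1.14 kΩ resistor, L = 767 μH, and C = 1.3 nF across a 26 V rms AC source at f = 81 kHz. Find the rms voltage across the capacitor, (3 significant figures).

24.6 V

ω = 2πf = 508900 rad/s
X_L = ωL = 390 Ω
X_C = 1/(ωC) = 1510 Ω
Net reactance X = X_L − X_C = -1120 Ω
Z = 1140 − j1120 Ω
|Z| = √(1140² + 1120²) = 1600 Ω
I = V/|Z| = 16.3 mA
V_C = I·|Z_C| = 0.0163 × 1510 = 24.6 V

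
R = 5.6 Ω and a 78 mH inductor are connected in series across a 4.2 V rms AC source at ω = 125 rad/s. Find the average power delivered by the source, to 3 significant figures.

781 mW

X_L = ωL = 9.75 Ω
Z = 5.60 + j9.75 Ω
|Z| = √(5.60² + 9.75²) = 11.2 Ω
∠Z = arctan(9.75/5.60) = 60.1°
I = V/|Z| = 374 mA
P = VI cos φ = 4.2 × 0.374 × cos(60.1°) = 781 mW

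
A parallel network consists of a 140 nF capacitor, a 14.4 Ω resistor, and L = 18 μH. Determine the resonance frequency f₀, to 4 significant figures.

100.3 kHz

ω₀ = 1/√(LC) = 1/√(1.8e-05 × 1.4e-07) = 629900 rad/s
f₀ = ω₀/(2π) = 100.3 kHz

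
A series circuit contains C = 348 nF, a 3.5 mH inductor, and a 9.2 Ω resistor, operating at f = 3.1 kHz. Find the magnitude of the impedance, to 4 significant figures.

ω = 2πf = 19480 rad/s
X_L = ωL = 68.17 Ω
X_C = 1/(ωC) = 147.5 Ω
Net reactance X = X_L − X_C = -79.36 Ω
Z = 9.200 − j79.36 Ω
|Z| = √(9.200² + 79.36²) = 79.89 Ω

79.89 Ω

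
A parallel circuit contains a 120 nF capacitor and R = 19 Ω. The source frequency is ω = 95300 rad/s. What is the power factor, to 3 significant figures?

X_C = 1/(ωC) = 87.4 Ω
Parallel: admittances add. Y = 1/R + jωC
Y = (0.0526 + j0.0114) S
|Y| = 0.0539 S → |Z| = 1/|Y| = 18.6 Ω, ∠Z = −∠Y = -12.3°
cos φ = cos(-12.3°) = 0.977

0.977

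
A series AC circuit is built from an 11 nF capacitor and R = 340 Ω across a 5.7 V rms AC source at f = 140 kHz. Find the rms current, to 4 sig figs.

ω = 2πf = 879600 rad/s
X_C = 1/(ωC) = 103.3 Ω
Z = 340.0 − j103.3 Ω
|Z| = √(340.0² + 103.3²) = 355.4 Ω
I = V/|Z| = 5.7/355.4 = 16.04 mA

16.04 mA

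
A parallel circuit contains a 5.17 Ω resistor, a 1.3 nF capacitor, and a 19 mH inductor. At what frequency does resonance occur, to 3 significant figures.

ω₀ = 1/√(LC) = 1/√(0.019 × 1.3e-09) = 201200 rad/s
f₀ = ω₀/(2π) = 32.0 kHz

32.0 kHz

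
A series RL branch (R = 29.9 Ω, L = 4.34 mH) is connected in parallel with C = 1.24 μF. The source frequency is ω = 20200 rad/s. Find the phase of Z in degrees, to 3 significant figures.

-76.8°

X_L = ωL = 87.7 Ω
X_C = 1/(ωC) = 39.9 Ω
Branch 1 (R+jX_L): Z₁ = 29.9 + j87.7 Ω, |Z₁| = 92.6 Ω
Branch 2 (−jX_C): Z₂ = −j39.9 Ω
Parallel: Z = Z₁Z₂/(Z₁+Z₂), |Z| = 65.6 Ω, ∠Z = -76.8°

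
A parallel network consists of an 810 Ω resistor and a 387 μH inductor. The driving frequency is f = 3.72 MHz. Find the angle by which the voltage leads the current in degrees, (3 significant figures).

5.12°

ω = 2πf = 2.337e+07 rad/s
X_L = ωL = 9050 Ω
Parallel: admittances add. Y = 1/R + 1/(jωL)
Y = (0.00123 − j0.000111) S
|Y| = 0.00124 S → |Z| = 1/|Y| = 807 Ω, ∠Z = −∠Y = 5.12°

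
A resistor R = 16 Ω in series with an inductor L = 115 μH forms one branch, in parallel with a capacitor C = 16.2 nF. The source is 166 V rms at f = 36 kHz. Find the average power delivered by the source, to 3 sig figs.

473 W

ω = 2πf = 226200 rad/s
X_L = ωL = 26.0 Ω
X_C = 1/(ωC) = 273 Ω
Branch 1 (R+jX_L): Z₁ = 16.0 + j26.0 Ω, |Z₁| = 30.5 Ω
Branch 2 (−jX_C): Z₂ = −j273 Ω
Parallel: Z = Z₁Z₂/(Z₁+Z₂), |Z| = 33.7 Ω, ∠Z = 54.7°
I = V/|Z| = 4.93 A
P = VI cos φ = 166 × 4.93 × cos(54.7°) = 473 W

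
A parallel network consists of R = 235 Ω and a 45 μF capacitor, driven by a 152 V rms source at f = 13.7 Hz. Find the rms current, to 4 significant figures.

ω = 2πf = 86.08 rad/s
X_C = 1/(ωC) = 258.2 Ω
Parallel: admittances add. Y = 1/R + jωC
Y = (0.004255 + j0.003874) S
|Y| = 0.005754 S → |Z| = 1/|Y| = 173.8 Ω, ∠Z = −∠Y = -42.31°
I = V/|Z| = 152/173.8 = 874.7 mA

874.7 mA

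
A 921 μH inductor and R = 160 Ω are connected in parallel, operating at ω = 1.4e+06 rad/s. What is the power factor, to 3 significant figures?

X_L = ωL = 1290 Ω
Parallel: admittances add. Y = 1/R + 1/(jωL)
Y = (0.00625 − j0.000776) S
|Y| = 0.00630 S → |Z| = 1/|Y| = 159 Ω, ∠Z = −∠Y = 7.07°
cos φ = cos(7.07°) = 0.992

0.992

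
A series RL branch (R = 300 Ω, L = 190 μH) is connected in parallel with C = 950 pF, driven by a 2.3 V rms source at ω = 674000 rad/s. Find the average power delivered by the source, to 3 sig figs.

X_L = ωL = 128 Ω
X_C = 1/(ωC) = 1560 Ω
Branch 1 (R+jX_L): Z₁ = 300 + j128 Ω, |Z₁| = 326 Ω
Branch 2 (−jX_C): Z₂ = −j1560 Ω
Parallel: Z = Z₁Z₂/(Z₁+Z₂), |Z| = 348 Ω, ∠Z = 11.3°
I = V/|Z| = 6.61 mA
P = VI cos φ = 2.3 × 0.00661 × cos(11.3°) = 14.9 mW

14.9 mW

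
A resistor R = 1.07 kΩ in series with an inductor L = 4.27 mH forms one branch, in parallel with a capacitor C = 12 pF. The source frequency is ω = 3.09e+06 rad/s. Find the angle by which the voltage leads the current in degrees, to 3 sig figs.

80.9°

X_L = ωL = 13200 Ω
X_C = 1/(ωC) = 27000 Ω
Branch 1 (R+jX_L): Z₁ = 1070 + j13200 Ω, |Z₁| = 13200 Ω
Branch 2 (−jX_C): Z₂ = −j27000 Ω
Parallel: Z = Z₁Z₂/(Z₁+Z₂), |Z| = 25800 Ω, ∠Z = 80.9°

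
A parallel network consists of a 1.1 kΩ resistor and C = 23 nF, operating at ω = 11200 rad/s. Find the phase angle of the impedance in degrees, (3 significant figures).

-15.8°

X_C = 1/(ωC) = 3880 Ω
Parallel: admittances add. Y = 1/R + jωC
Y = (0.000909 + j0.000258) S
|Y| = 0.000945 S → |Z| = 1/|Y| = 1060 Ω, ∠Z = −∠Y = -15.8°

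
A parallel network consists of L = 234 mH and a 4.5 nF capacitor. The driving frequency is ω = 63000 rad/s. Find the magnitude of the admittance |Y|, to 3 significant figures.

216 μS

X_L = ωL = 14700 Ω
X_C = 1/(ωC) = 3530 Ω
Parallel: admittances add. Y = 1/(jωL) + jωC
Y = (0 + j0.000216) S
|Y| = 0.000216 S → |Z| = 1/|Y| = 4640 Ω, ∠Z = −∠Y = -90.0°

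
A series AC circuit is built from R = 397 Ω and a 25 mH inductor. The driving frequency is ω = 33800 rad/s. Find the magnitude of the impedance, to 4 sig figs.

933.6 Ω

X_L = ωL = 845.0 Ω
Z = 397.0 + j845.0 Ω
|Z| = √(397.0² + 845.0²) = 933.6 Ω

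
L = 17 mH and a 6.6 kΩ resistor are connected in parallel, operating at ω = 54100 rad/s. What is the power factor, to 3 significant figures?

X_L = ωL = 920 Ω
Parallel: admittances add. Y = 1/R + 1/(jωL)
Y = (0.000152 − j0.00109) S
|Y| = 0.00110 S → |Z| = 1/|Y| = 911 Ω, ∠Z = −∠Y = 82.1°
cos φ = cos(82.1°) = 0.138

0.138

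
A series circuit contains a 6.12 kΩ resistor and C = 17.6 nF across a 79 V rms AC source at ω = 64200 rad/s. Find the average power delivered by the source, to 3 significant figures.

999 mW

X_C = 1/(ωC) = 885 Ω
Z = 6120 − j885 Ω
|Z| = √(6120² + 885²) = 6180 Ω
∠Z = arctan(-885/6120) = -8.23°
I = V/|Z| = 12.8 mA
P = VI cos φ = 79 × 0.0128 × cos(-8.23°) = 999 mW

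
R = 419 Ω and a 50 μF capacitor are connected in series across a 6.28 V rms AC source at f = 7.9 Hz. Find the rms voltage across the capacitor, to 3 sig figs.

ω = 2πf = 49.64 rad/s
X_C = 1/(ωC) = 403 Ω
Z = 419 − j403 Ω
|Z| = √(419² + 403²) = 581 Ω
I = V/|Z| = 10.8 mA
V_C = I·|Z_C| = 0.0108 × 403 = 4.35 V

4.35 V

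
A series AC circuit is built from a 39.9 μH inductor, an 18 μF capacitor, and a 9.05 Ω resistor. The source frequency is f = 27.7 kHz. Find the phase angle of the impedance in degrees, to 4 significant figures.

ω = 2πf = 174000 rad/s
X_L = ωL = 6.944 Ω
X_C = 1/(ωC) = 0.3192 Ω
Net reactance X = X_L − X_C = 6.625 Ω
Z = 9.050 + j6.625 Ω
|Z| = √(9.050² + 6.625²) = 11.22 Ω
∠Z = arctan(6.625/9.050) = 36.21°

36.21°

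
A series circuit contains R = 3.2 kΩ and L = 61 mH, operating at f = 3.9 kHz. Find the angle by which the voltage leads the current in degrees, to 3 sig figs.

ω = 2πf = 24500 rad/s
X_L = ωL = 1490 Ω
Z = 3200 + j1490 Ω
|Z| = √(3200² + 1490²) = 3530 Ω
∠Z = arctan(1490/3200) = 25.0°

25.0°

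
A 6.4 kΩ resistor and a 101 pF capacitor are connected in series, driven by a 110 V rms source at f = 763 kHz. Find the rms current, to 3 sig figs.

ω = 2πf = 4.794e+06 rad/s
X_C = 1/(ωC) = 2070 Ω
Z = 6400 − j2070 Ω
|Z| = √(6400² + 2070²) = 6720 Ω
I = V/|Z| = 110/6720 = 16.4 mA

16.4 mA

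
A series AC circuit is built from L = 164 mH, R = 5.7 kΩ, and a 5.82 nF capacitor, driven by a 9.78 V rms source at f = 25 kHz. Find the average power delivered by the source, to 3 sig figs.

851 μW

ω = 2πf = 157100 rad/s
X_L = ωL = 25800 Ω
X_C = 1/(ωC) = 1090 Ω
Net reactance X = X_L − X_C = 24700 Ω
Z = 5700 + j24700 Ω
|Z| = √(5700² + 24700²) = 25300 Ω
∠Z = arctan(24700/5700) = 77.0°
I = V/|Z| = 386 μA
P = VI cos φ = 9.78 × 0.000386 × cos(77.0°) = 851 μW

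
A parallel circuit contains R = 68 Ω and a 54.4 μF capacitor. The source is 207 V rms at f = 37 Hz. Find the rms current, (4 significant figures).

ω = 2πf = 232.5 rad/s
X_C = 1/(ωC) = 79.07 Ω
Parallel: admittances add. Y = 1/R + jωC
Y = (0.01471 + j0.01265) S
|Y| = 0.01940 S → |Z| = 1/|Y| = 51.56 Ω, ∠Z = −∠Y = -40.69°
I = V/|Z| = 207/51.56 = 4.015 A

4.015 A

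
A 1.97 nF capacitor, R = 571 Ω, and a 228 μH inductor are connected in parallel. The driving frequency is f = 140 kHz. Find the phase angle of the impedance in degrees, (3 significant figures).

61.7°

ω = 2πf = 879600 rad/s
X_L = ωL = 201 Ω
X_C = 1/(ωC) = 577 Ω
Parallel: admittances add. Y = 1/R + 1/(jωL) + jωC
Y = (0.00175 − j0.00325) S
|Y| = 0.00369 S → |Z| = 1/|Y| = 271 Ω, ∠Z = −∠Y = 61.7°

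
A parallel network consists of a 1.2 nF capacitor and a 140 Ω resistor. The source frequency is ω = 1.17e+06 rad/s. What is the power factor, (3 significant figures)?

X_C = 1/(ωC) = 712 Ω
Parallel: admittances add. Y = 1/R + jωC
Y = (0.00714 + j0.00140) S
|Y| = 0.00728 S → |Z| = 1/|Y| = 137 Ω, ∠Z = −∠Y = -11.1°
cos φ = cos(-11.1°) = 0.981

0.981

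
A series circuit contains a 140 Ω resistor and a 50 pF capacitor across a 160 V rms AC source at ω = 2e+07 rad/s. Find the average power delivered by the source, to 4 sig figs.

X_C = 1/(ωC) = 1000 Ω
Z = 140.0 − j1000 Ω
|Z| = √(140.0² + 1000²) = 1010 Ω
∠Z = arctan(-1000/140.0) = -82.03°
I = V/|Z| = 158.5 mA
P = VI cos φ = 160 × 0.1585 × cos(-82.03°) = 3.515 W

3.515 W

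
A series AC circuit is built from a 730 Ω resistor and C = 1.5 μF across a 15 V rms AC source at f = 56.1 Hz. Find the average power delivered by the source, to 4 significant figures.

ω = 2πf = 352.5 rad/s
X_C = 1/(ωC) = 1891 Ω
Z = 730.0 − j1891 Ω
|Z| = √(730.0² + 1891²) = 2027 Ω
∠Z = arctan(-1891/730.0) = -68.89°
I = V/|Z| = 7.399 mA
P = VI cos φ = 15 × 0.007399 × cos(-68.89°) = 39.96 mW

39.96 mW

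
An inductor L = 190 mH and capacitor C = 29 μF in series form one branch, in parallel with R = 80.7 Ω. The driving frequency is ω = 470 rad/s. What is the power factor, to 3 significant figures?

0.194

X_L = ωL = 89.3 Ω
X_C = 1/(ωC) = 73.4 Ω
Branch 1: Z₁ = R = 80.7 Ω
Branch 2 (series LC): Z₂ = j(X_L − X_C) = j15.9 Ω
Parallel: Z = Z₁Z₂/(Z₁+Z₂), |Z| = 15.6 Ω, ∠Z = 78.8°
cos φ = cos(78.8°) = 0.194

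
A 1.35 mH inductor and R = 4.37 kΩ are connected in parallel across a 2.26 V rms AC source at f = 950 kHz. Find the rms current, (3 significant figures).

588 μA

ω = 2πf = 5.969e+06 rad/s
X_L = ωL = 8060 Ω
Parallel: admittances add. Y = 1/R + 1/(jωL)
Y = (0.000229 − j0.000124) S
|Y| = 0.000260 S → |Z| = 1/|Y| = 3840 Ω, ∠Z = −∠Y = 28.5°
I = V/|Z| = 2.26/3840 = 588 μA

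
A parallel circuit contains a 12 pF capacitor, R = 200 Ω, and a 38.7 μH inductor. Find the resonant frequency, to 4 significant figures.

ω₀ = 1/√(LC) = 1/√(3.87e-05 × 1.2e-11) = 4.64e+07 rad/s
f₀ = ω₀/(2π) = 7.385 MHz

7.385 MHz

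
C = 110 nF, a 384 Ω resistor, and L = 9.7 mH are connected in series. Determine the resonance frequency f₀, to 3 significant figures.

ω₀ = 1/√(LC) = 1/√(0.0097 × 1.1e-07) = 30610 rad/s
f₀ = ω₀/(2π) = 4.87 kHz

4.87 kHz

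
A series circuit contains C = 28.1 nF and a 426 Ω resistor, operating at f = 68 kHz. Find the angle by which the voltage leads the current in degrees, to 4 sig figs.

-11.06°

ω = 2πf = 427300 rad/s
X_C = 1/(ωC) = 83.29 Ω
Z = 426.0 − j83.29 Ω
|Z| = √(426.0² + 83.29²) = 434.1 Ω
∠Z = arctan(-83.29/426.0) = -11.06°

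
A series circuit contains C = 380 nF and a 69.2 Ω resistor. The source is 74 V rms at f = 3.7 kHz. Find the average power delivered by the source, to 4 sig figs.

21.53 W

ω = 2πf = 23250 rad/s
X_C = 1/(ωC) = 113.2 Ω
Z = 69.20 − j113.2 Ω
|Z| = √(69.20² + 113.2²) = 132.7 Ω
∠Z = arctan(-113.2/69.20) = -58.56°
I = V/|Z| = 557.8 mA
P = VI cos φ = 74 × 0.5578 × cos(-58.56°) = 21.53 W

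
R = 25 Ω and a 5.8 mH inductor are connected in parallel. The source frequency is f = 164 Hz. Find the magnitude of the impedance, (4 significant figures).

5.813 Ω

ω = 2πf = 1030 rad/s
X_L = ωL = 5.977 Ω
Parallel: admittances add. Y = 1/R + 1/(jωL)
Y = (0.04000 − j0.1673) S
|Y| = 0.1720 S → |Z| = 1/|Y| = 5.813 Ω, ∠Z = −∠Y = 76.56°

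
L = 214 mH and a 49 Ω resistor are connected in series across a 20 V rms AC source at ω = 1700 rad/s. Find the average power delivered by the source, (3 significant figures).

X_L = ωL = 364 Ω
Z = 49.0 + j364 Ω
|Z| = √(49.0² + 364²) = 367 Ω
∠Z = arctan(364/49.0) = 82.3°
I = V/|Z| = 54.5 mA
P = VI cos φ = 20 × 0.0545 × cos(82.3°) = 145 mW

145 mW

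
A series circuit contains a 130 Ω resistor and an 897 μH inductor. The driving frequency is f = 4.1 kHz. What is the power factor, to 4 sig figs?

ω = 2πf = 25760 rad/s
X_L = ωL = 23.11 Ω
Z = 130.0 + j23.11 Ω
|Z| = √(130.0² + 23.11²) = 132.0 Ω
∠Z = arctan(23.11/130.0) = 10.08°
cos φ = cos(10.08°) = 0.9846

0.9846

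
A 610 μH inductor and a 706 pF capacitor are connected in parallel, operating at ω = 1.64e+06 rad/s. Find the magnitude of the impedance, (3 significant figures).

6320 Ω

X_L = ωL = 1000 Ω
X_C = 1/(ωC) = 864 Ω
Parallel: admittances add. Y = 1/(jωL) + jωC
Y = (0 + j0.000158) S
|Y| = 0.000158 S → |Z| = 1/|Y| = 6320 Ω, ∠Z = −∠Y = -90.0°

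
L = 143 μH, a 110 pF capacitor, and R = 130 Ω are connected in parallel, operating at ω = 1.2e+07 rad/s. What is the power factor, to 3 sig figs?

X_L = ωL = 1720 Ω
X_C = 1/(ωC) = 758 Ω
Parallel: admittances add. Y = 1/R + 1/(jωL) + jωC
Y = (0.00769 + j0.000737) S
|Y| = 0.00773 S → |Z| = 1/|Y| = 129 Ω, ∠Z = −∠Y = -5.47°
cos φ = cos(-5.47°) = 0.995

0.995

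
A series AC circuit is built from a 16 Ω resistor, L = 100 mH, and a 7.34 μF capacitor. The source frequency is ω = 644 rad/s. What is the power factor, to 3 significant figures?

0.108

X_L = ωL = 64.4 Ω
X_C = 1/(ωC) = 212 Ω
Net reactance X = X_L − X_C = -147 Ω
Z = 16.0 − j147 Ω
|Z| = √(16.0² + 147²) = 148 Ω
∠Z = arctan(-147/16.0) = -83.8°
cos φ = cos(-83.8°) = 0.108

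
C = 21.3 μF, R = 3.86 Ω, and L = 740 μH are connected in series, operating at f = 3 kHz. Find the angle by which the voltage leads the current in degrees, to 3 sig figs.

ω = 2πf = 18850 rad/s
X_L = ωL = 13.9 Ω
X_C = 1/(ωC) = 2.49 Ω
Net reactance X = X_L − X_C = 11.5 Ω
Z = 3.86 + j11.5 Ω
|Z| = √(3.86² + 11.5²) = 12.1 Ω
∠Z = arctan(11.5/3.86) = 71.4°

71.4°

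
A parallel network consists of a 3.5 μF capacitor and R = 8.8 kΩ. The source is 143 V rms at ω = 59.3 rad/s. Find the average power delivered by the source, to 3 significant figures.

X_C = 1/(ωC) = 4820 Ω
Parallel: admittances add. Y = 1/R + jωC
Y = (0.000114 + j0.000208) S
|Y| = 0.000237 S → |Z| = 1/|Y| = 4230 Ω, ∠Z = −∠Y = -61.3°
I = V/|Z| = 33.8 mA
P = VI cos φ = 143 × 0.0338 × cos(-61.3°) = 2.32 W

2.32 W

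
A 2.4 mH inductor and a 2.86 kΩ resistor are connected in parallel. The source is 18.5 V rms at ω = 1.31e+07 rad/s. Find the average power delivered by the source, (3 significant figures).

120 mW

X_L = ωL = 31400 Ω
Parallel: admittances add. Y = 1/R + 1/(jωL)
Y = (0.000350 − j3.18e-05) S
|Y| = 0.000351 S → |Z| = 1/|Y| = 2850 Ω, ∠Z = −∠Y = 5.20°
I = V/|Z| = 6.50 mA
P = VI cos φ = 18.5 × 0.00650 × cos(5.20°) = 120 mW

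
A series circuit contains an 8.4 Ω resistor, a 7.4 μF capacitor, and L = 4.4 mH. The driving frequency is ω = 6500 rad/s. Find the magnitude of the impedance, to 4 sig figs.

X_L = ωL = 28.60 Ω
X_C = 1/(ωC) = 20.79 Ω
Net reactance X = X_L − X_C = 7.810 Ω
Z = 8.400 + j7.810 Ω
|Z| = √(8.400² + 7.810²) = 11.47 Ω

11.47 Ω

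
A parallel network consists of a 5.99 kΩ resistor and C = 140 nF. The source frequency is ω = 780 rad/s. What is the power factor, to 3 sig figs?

X_C = 1/(ωC) = 9160 Ω
Parallel: admittances add. Y = 1/R + jωC
Y = (0.000167 + j0.000109) S
|Y| = 0.000199 S → |Z| = 1/|Y| = 5010 Ω, ∠Z = −∠Y = -33.2°
cos φ = cos(-33.2°) = 0.837

0.837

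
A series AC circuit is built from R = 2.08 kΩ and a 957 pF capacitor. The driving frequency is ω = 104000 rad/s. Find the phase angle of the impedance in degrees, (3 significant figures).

X_C = 1/(ωC) = 10000 Ω
Z = 2080 − j10000 Ω
|Z| = √(2080² + 10000²) = 10300 Ω
∠Z = arctan(-10000/2080) = -78.3°

-78.3°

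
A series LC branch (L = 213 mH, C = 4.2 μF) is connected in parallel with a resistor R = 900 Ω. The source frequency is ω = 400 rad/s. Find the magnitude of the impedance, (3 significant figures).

X_L = ωL = 85.2 Ω
X_C = 1/(ωC) = 595 Ω
Branch 1: Z₁ = R = 900 Ω
Branch 2 (series LC): Z₂ = j(X_L − X_C) = −j510 Ω
Parallel: Z = Z₁Z₂/(Z₁+Z₂), |Z| = 444 Ω, ∠Z = -60.5°

444 Ω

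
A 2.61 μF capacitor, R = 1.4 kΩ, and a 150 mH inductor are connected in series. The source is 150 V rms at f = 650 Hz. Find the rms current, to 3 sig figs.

100 mA

ω = 2πf = 4084 rad/s
X_L = ωL = 613 Ω
X_C = 1/(ωC) = 93.8 Ω
Net reactance X = X_L − X_C = 519 Ω
Z = 1400 + j519 Ω
|Z| = √(1400² + 519²) = 1490 Ω
I = V/|Z| = 150/1490 = 100 mA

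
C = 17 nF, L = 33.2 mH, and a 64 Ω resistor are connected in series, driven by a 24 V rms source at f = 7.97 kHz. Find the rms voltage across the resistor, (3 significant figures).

ω = 2πf = 50080 rad/s
X_L = ωL = 1660 Ω
X_C = 1/(ωC) = 1170 Ω
Net reactance X = X_L − X_C = 488 Ω
Z = 64.0 + j488 Ω
|Z| = √(64.0² + 488²) = 492 Ω
I = V/|Z| = 48.8 mA
V_R = I·|Z_R| = 0.0488 × 64.0 = 3.12 V

3.12 V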